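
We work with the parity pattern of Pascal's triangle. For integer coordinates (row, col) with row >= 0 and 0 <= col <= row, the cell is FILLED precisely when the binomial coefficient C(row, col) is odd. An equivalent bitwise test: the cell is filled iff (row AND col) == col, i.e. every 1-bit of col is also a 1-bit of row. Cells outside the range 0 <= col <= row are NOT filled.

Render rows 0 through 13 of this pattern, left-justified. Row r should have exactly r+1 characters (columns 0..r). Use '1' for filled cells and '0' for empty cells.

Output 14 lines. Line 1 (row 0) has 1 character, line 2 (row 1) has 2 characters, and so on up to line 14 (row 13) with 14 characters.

Answer: 1
11
101
1111
10001
110011
1010101
11111111
100000001
1100000011
10100000101
111100001111
1000100010001
11001100110011

Derivation:
r0=0: 1
r1=1: 11
r2=10: 101
r3=11: 1111
r4=100: 10001
r5=101: 110011
r6=110: 1010101
r7=111: 11111111
r8=1000: 100000001
r9=1001: 1100000011
r10=1010: 10100000101
r11=1011: 111100001111
r12=1100: 1000100010001
r13=1101: 11001100110011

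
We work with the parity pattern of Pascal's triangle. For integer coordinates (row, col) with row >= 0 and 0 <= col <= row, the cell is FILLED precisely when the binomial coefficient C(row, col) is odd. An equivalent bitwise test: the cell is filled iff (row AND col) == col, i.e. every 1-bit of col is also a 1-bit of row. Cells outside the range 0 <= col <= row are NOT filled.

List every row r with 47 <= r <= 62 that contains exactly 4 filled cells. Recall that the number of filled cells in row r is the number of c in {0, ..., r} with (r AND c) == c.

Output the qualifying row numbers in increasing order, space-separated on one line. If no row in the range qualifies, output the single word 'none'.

Row r has 2^popcount(r) filled cells, so we need popcount(r) = log2(4) = 2.
Scan r = 47..62 and keep those with exactly 2 one-bits:
r=47=101111 popcount=5 -> skip
r=48=110000 popcount=2 -> KEEP
r=49=110001 popcount=3 -> skip
r=50=110010 popcount=3 -> skip
r=51=110011 popcount=4 -> skip
r=52=110100 popcount=3 -> skip
r=53=110101 popcount=4 -> skip
r=54=110110 popcount=4 -> skip
r=55=110111 popcount=5 -> skip
r=56=111000 popcount=3 -> skip
r=57=111001 popcount=4 -> skip
r=58=111010 popcount=4 -> skip
r=59=111011 popcount=5 -> skip
r=60=111100 popcount=4 -> skip
r=61=111101 popcount=5 -> skip
r=62=111110 popcount=5 -> skip
Kept rows: 48

Answer: 48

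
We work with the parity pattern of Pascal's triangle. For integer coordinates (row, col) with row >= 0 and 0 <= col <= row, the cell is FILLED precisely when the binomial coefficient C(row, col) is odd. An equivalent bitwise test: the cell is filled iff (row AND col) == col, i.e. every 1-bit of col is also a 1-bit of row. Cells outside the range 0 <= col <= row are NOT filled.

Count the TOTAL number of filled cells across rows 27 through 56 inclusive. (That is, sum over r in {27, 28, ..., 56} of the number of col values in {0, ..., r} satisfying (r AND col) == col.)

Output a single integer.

Answer: 366

Derivation:
r27=11011 pc4: +16 =16
r28=11100 pc3: +8 =24
r29=11101 pc4: +16 =40
r30=11110 pc4: +16 =56
r31=11111 pc5: +32 =88
r32=100000 pc1: +2 =90
r33=100001 pc2: +4 =94
r34=100010 pc2: +4 =98
r35=100011 pc3: +8 =106
r36=100100 pc2: +4 =110
r37=100101 pc3: +8 =118
r38=100110 pc3: +8 =126
r39=100111 pc4: +16 =142
r40=101000 pc2: +4 =146
r41=101001 pc3: +8 =154
r42=101010 pc3: +8 =162
r43=101011 pc4: +16 =178
r44=101100 pc3: +8 =186
r45=101101 pc4: +16 =202
r46=101110 pc4: +16 =218
r47=101111 pc5: +32 =250
r48=110000 pc2: +4 =254
r49=110001 pc3: +8 =262
r50=110010 pc3: +8 =270
r51=110011 pc4: +16 =286
r52=110100 pc3: +8 =294
r53=110101 pc4: +16 =310
r54=110110 pc4: +16 =326
r55=110111 pc5: +32 =358
r56=111000 pc3: +8 =366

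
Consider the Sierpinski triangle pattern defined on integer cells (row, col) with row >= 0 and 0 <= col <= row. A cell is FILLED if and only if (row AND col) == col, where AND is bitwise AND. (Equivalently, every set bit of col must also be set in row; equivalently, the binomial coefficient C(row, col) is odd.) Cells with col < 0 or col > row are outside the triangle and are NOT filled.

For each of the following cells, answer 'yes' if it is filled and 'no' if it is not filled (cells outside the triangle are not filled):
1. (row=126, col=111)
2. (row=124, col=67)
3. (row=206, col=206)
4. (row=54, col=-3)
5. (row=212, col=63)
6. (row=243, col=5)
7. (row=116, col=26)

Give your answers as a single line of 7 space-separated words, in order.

(126,111): row=0b1111110, col=0b1101111, row AND col = 0b1101110 = 110; 110 != 111 -> empty
(124,67): row=0b1111100, col=0b1000011, row AND col = 0b1000000 = 64; 64 != 67 -> empty
(206,206): row=0b11001110, col=0b11001110, row AND col = 0b11001110 = 206; 206 == 206 -> filled
(54,-3): col outside [0, 54] -> not filled
(212,63): row=0b11010100, col=0b111111, row AND col = 0b10100 = 20; 20 != 63 -> empty
(243,5): row=0b11110011, col=0b101, row AND col = 0b1 = 1; 1 != 5 -> empty
(116,26): row=0b1110100, col=0b11010, row AND col = 0b10000 = 16; 16 != 26 -> empty

Answer: no no yes no no no no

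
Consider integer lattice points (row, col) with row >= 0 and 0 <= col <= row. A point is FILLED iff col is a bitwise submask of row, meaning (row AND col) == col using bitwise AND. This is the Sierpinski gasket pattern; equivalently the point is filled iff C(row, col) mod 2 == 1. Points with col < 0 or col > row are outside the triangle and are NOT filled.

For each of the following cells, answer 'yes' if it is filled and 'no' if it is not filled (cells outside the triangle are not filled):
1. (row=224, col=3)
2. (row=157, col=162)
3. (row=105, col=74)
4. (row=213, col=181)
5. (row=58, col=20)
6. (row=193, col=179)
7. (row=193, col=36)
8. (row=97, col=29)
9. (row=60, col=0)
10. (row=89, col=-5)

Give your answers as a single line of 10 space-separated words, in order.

Answer: no no no no no no no no yes no

Derivation:
(224,3): row=0b11100000, col=0b11, row AND col = 0b0 = 0; 0 != 3 -> empty
(157,162): col outside [0, 157] -> not filled
(105,74): row=0b1101001, col=0b1001010, row AND col = 0b1001000 = 72; 72 != 74 -> empty
(213,181): row=0b11010101, col=0b10110101, row AND col = 0b10010101 = 149; 149 != 181 -> empty
(58,20): row=0b111010, col=0b10100, row AND col = 0b10000 = 16; 16 != 20 -> empty
(193,179): row=0b11000001, col=0b10110011, row AND col = 0b10000001 = 129; 129 != 179 -> empty
(193,36): row=0b11000001, col=0b100100, row AND col = 0b0 = 0; 0 != 36 -> empty
(97,29): row=0b1100001, col=0b11101, row AND col = 0b1 = 1; 1 != 29 -> empty
(60,0): row=0b111100, col=0b0, row AND col = 0b0 = 0; 0 == 0 -> filled
(89,-5): col outside [0, 89] -> not filled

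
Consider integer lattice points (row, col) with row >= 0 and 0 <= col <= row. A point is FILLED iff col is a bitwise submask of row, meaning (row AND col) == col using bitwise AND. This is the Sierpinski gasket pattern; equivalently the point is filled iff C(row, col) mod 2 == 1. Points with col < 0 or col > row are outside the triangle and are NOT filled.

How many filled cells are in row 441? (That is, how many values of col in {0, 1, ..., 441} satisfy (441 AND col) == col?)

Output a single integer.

Answer: 64

Derivation:
441 in binary = 110111001
popcount(441) = number of 1-bits in 110111001 = 6
A col c satisfies (441 AND c) == c iff every set bit of c is also set in 441; each of the 6 set bits of 441 can independently be on or off in c.
count = 2^6 = 64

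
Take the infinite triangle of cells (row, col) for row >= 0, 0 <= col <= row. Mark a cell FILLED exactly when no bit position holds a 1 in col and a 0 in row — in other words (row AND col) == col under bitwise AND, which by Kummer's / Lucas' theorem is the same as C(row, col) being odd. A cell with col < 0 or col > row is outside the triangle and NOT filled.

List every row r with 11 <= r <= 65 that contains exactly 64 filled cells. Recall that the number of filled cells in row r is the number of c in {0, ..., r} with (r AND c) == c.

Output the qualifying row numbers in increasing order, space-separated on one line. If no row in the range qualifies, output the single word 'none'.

Answer: 63

Derivation:
Row r has 2^popcount(r) filled cells, so we need popcount(r) = log2(64) = 6.
Scan r = 11..65 and keep those with exactly 6 one-bits:
r=11=1011 popcount=3 -> skip
r=12=1100 popcount=2 -> skip
r=13=1101 popcount=3 -> skip
r=14=1110 popcount=3 -> skip
r=15=1111 popcount=4 -> skip
r=16=10000 popcount=1 -> skip
r=17=10001 popcount=2 -> skip
r=18=10010 popcount=2 -> skip
r=19=10011 popcount=3 -> skip
r=20=10100 popcount=2 -> skip
r=21=10101 popcount=3 -> skip
r=22=10110 popcount=3 -> skip
r=23=10111 popcount=4 -> skip
r=24=11000 popcount=2 -> skip
r=25=11001 popcount=3 -> skip
r=26=11010 popcount=3 -> skip
r=27=11011 popcount=4 -> skip
r=28=11100 popcount=3 -> skip
r=29=11101 popcount=4 -> skip
r=30=11110 popcount=4 -> skip
r=31=11111 popcount=5 -> skip
r=32=100000 popcount=1 -> skip
r=33=100001 popcount=2 -> skip
r=34=100010 popcount=2 -> skip
r=35=100011 popcount=3 -> skip
r=36=100100 popcount=2 -> skip
r=37=100101 popcount=3 -> skip
r=38=100110 popcount=3 -> skip
r=39=100111 popcount=4 -> skip
r=40=101000 popcount=2 -> skip
r=41=101001 popcount=3 -> skip
r=42=101010 popcount=3 -> skip
r=43=101011 popcount=4 -> skip
r=44=101100 popcount=3 -> skip
r=45=101101 popcount=4 -> skip
r=46=101110 popcount=4 -> skip
r=47=101111 popcount=5 -> skip
r=48=110000 popcount=2 -> skip
r=49=110001 popcount=3 -> skip
r=50=110010 popcount=3 -> skip
r=51=110011 popcount=4 -> skip
r=52=110100 popcount=3 -> skip
r=53=110101 popcount=4 -> skip
r=54=110110 popcount=4 -> skip
r=55=110111 popcount=5 -> skip
r=56=111000 popcount=3 -> skip
r=57=111001 popcount=4 -> skip
r=58=111010 popcount=4 -> skip
r=59=111011 popcount=5 -> skip
r=60=111100 popcount=4 -> skip
r=61=111101 popcount=5 -> skip
r=62=111110 popcount=5 -> skip
r=63=111111 popcount=6 -> KEEP
r=64=1000000 popcount=1 -> skip
r=65=1000001 popcount=2 -> skip
Kept rows: 63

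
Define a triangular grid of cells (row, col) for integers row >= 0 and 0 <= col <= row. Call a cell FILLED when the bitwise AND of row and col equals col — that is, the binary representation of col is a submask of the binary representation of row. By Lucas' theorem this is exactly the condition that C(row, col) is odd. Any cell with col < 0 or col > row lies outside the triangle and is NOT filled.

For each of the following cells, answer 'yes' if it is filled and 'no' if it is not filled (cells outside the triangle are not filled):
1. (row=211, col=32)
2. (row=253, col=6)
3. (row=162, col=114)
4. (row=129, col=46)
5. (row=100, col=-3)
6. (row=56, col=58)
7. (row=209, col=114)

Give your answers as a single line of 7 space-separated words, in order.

(211,32): row=0b11010011, col=0b100000, row AND col = 0b0 = 0; 0 != 32 -> empty
(253,6): row=0b11111101, col=0b110, row AND col = 0b100 = 4; 4 != 6 -> empty
(162,114): row=0b10100010, col=0b1110010, row AND col = 0b100010 = 34; 34 != 114 -> empty
(129,46): row=0b10000001, col=0b101110, row AND col = 0b0 = 0; 0 != 46 -> empty
(100,-3): col outside [0, 100] -> not filled
(56,58): col outside [0, 56] -> not filled
(209,114): row=0b11010001, col=0b1110010, row AND col = 0b1010000 = 80; 80 != 114 -> empty

Answer: no no no no no no no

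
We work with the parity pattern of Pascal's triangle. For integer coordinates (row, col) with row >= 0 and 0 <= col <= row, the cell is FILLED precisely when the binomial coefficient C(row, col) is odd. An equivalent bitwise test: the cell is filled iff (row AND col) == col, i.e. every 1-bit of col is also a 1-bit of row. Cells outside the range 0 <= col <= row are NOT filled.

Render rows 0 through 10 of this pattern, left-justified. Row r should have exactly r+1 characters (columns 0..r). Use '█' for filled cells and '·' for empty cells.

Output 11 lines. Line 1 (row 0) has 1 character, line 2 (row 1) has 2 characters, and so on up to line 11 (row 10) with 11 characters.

Answer: █
██
█·█
████
█···█
██··██
█·█·█·█
████████
█·······█
██······██
█·█·····█·█

Derivation:
r0=0: █
r1=1: ██
r2=10: █·█
r3=11: ████
r4=100: █···█
r5=101: ██··██
r6=110: █·█·█·█
r7=111: ████████
r8=1000: █·······█
r9=1001: ██······██
r10=1010: █·█·····█·█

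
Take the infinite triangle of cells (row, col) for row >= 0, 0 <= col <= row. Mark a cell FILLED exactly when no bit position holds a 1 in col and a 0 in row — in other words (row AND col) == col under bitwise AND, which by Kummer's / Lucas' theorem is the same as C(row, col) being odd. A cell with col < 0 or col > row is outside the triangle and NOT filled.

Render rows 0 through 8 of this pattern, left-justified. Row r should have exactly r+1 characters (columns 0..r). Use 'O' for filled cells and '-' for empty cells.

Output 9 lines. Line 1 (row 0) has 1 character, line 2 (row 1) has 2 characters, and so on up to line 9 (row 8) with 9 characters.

r0=0: O
r1=1: OO
r2=10: O-O
r3=11: OOOO
r4=100: O---O
r5=101: OO--OO
r6=110: O-O-O-O
r7=111: OOOOOOOO
r8=1000: O-------O

Answer: O
OO
O-O
OOOO
O---O
OO--OO
O-O-O-O
OOOOOOOO
O-------O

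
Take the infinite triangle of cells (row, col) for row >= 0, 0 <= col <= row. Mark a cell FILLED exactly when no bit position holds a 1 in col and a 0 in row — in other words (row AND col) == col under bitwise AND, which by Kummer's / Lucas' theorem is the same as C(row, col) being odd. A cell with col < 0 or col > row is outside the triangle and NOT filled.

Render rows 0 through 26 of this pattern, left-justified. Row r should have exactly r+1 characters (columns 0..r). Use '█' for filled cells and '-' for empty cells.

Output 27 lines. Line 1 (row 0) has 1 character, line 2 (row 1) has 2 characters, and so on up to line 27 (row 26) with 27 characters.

Answer: █
██
█-█
████
█---█
██--██
█-█-█-█
████████
█-------█
██------██
█-█-----█-█
████----████
█---█---█---█
██--██--██--██
█-█-█-█-█-█-█-█
████████████████
█---------------█
██--------------██
█-█-------------█-█
████------------████
█---█-----------█---█
██--██----------██--██
█-█-█-█---------█-█-█-█
████████--------████████
█-------█-------█-------█
██------██------██------██
█-█-----█-█-----█-█-----█-█

Derivation:
r0=0: █
r1=1: ██
r2=10: █-█
r3=11: ████
r4=100: █---█
r5=101: ██--██
r6=110: █-█-█-█
r7=111: ████████
r8=1000: █-------█
r9=1001: ██------██
r10=1010: █-█-----█-█
r11=1011: ████----████
r12=1100: █---█---█---█
r13=1101: ██--██--██--██
r14=1110: █-█-█-█-█-█-█-█
r15=1111: ████████████████
r16=10000: █---------------█
r17=10001: ██--------------██
r18=10010: █-█-------------█-█
r19=10011: ████------------████
r20=10100: █---█-----------█---█
r21=10101: ██--██----------██--██
r22=10110: █-█-█-█---------█-█-█-█
r23=10111: ████████--------████████
r24=11000: █-------█-------█-------█
r25=11001: ██------██------██------██
r26=11010: █-█-----█-█-----█-█-----█-█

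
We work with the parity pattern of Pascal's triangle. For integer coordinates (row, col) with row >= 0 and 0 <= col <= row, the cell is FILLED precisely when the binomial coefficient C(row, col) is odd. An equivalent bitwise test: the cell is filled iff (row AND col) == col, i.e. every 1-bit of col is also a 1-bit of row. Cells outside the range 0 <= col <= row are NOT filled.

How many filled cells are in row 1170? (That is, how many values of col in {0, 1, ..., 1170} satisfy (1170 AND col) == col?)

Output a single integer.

Answer: 16

Derivation:
1170 in binary = 10010010010
popcount(1170) = number of 1-bits in 10010010010 = 4
A col c satisfies (1170 AND c) == c iff every set bit of c is also set in 1170; each of the 4 set bits of 1170 can independently be on or off in c.
count = 2^4 = 16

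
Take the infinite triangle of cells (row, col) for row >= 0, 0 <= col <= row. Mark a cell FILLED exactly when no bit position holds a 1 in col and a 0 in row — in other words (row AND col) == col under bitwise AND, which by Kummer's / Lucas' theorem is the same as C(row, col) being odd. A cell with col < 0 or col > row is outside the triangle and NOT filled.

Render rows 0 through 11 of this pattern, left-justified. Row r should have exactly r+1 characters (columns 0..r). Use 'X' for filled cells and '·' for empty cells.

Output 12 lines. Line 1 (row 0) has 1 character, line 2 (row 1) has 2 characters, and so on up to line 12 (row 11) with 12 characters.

Answer: X
XX
X·X
XXXX
X···X
XX··XX
X·X·X·X
XXXXXXXX
X·······X
XX······XX
X·X·····X·X
XXXX····XXXX

Derivation:
r0=0: X
r1=1: XX
r2=10: X·X
r3=11: XXXX
r4=100: X···X
r5=101: XX··XX
r6=110: X·X·X·X
r7=111: XXXXXXXX
r8=1000: X·······X
r9=1001: XX······XX
r10=1010: X·X·····X·X
r11=1011: XXXX····XXXX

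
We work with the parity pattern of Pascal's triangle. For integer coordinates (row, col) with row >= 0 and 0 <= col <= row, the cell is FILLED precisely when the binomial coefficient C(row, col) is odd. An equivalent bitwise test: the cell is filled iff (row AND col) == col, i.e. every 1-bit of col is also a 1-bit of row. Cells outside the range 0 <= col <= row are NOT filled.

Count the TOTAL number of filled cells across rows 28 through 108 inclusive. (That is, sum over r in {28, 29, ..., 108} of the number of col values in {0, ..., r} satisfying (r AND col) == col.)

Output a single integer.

Answer: 1240

Derivation:
r28=11100 pc3: +8 =8
r29=11101 pc4: +16 =24
r30=11110 pc4: +16 =40
r31=11111 pc5: +32 =72
r32=100000 pc1: +2 =74
r33=100001 pc2: +4 =78
r34=100010 pc2: +4 =82
r35=100011 pc3: +8 =90
r36=100100 pc2: +4 =94
r37=100101 pc3: +8 =102
r38=100110 pc3: +8 =110
r39=100111 pc4: +16 =126
r40=101000 pc2: +4 =130
r41=101001 pc3: +8 =138
r42=101010 pc3: +8 =146
r43=101011 pc4: +16 =162
r44=101100 pc3: +8 =170
r45=101101 pc4: +16 =186
r46=101110 pc4: +16 =202
r47=101111 pc5: +32 =234
r48=110000 pc2: +4 =238
r49=110001 pc3: +8 =246
r50=110010 pc3: +8 =254
r51=110011 pc4: +16 =270
r52=110100 pc3: +8 =278
r53=110101 pc4: +16 =294
r54=110110 pc4: +16 =310
r55=110111 pc5: +32 =342
r56=111000 pc3: +8 =350
r57=111001 pc4: +16 =366
r58=111010 pc4: +16 =382
r59=111011 pc5: +32 =414
r60=111100 pc4: +16 =430
r61=111101 pc5: +32 =462
r62=111110 pc5: +32 =494
r63=111111 pc6: +64 =558
r64=1000000 pc1: +2 =560
r65=1000001 pc2: +4 =564
r66=1000010 pc2: +4 =568
r67=1000011 pc3: +8 =576
r68=1000100 pc2: +4 =580
r69=1000101 pc3: +8 =588
r70=1000110 pc3: +8 =596
r71=1000111 pc4: +16 =612
r72=1001000 pc2: +4 =616
r73=1001001 pc3: +8 =624
r74=1001010 pc3: +8 =632
r75=1001011 pc4: +16 =648
r76=1001100 pc3: +8 =656
r77=1001101 pc4: +16 =672
r78=1001110 pc4: +16 =688
r79=1001111 pc5: +32 =720
r80=1010000 pc2: +4 =724
r81=1010001 pc3: +8 =732
r82=1010010 pc3: +8 =740
r83=1010011 pc4: +16 =756
r84=1010100 pc3: +8 =764
r85=1010101 pc4: +16 =780
r86=1010110 pc4: +16 =796
r87=1010111 pc5: +32 =828
r88=1011000 pc3: +8 =836
r89=1011001 pc4: +16 =852
r90=1011010 pc4: +16 =868
r91=1011011 pc5: +32 =900
r92=1011100 pc4: +16 =916
r93=1011101 pc5: +32 =948
r94=1011110 pc5: +32 =980
r95=1011111 pc6: +64 =1044
r96=1100000 pc2: +4 =1048
r97=1100001 pc3: +8 =1056
r98=1100010 pc3: +8 =1064
r99=1100011 pc4: +16 =1080
r100=1100100 pc3: +8 =1088
r101=1100101 pc4: +16 =1104
r102=1100110 pc4: +16 =1120
r103=1100111 pc5: +32 =1152
r104=1101000 pc3: +8 =1160
r105=1101001 pc4: +16 =1176
r106=1101010 pc4: +16 =1192
r107=1101011 pc5: +32 =1224
r108=1101100 pc4: +16 =1240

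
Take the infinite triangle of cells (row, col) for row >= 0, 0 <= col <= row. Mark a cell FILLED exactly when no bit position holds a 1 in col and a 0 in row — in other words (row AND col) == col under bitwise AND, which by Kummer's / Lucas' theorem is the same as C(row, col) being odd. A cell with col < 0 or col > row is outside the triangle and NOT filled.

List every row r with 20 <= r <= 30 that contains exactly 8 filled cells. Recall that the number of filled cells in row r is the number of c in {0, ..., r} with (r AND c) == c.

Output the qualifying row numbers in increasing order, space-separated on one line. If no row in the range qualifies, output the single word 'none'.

Row r has 2^popcount(r) filled cells, so we need popcount(r) = log2(8) = 3.
Scan r = 20..30 and keep those with exactly 3 one-bits:
r=20=10100 popcount=2 -> skip
r=21=10101 popcount=3 -> KEEP
r=22=10110 popcount=3 -> KEEP
r=23=10111 popcount=4 -> skip
r=24=11000 popcount=2 -> skip
r=25=11001 popcount=3 -> KEEP
r=26=11010 popcount=3 -> KEEP
r=27=11011 popcount=4 -> skip
r=28=11100 popcount=3 -> KEEP
r=29=11101 popcount=4 -> skip
r=30=11110 popcount=4 -> skip
Kept rows: 21 22 25 26 28

Answer: 21 22 25 26 28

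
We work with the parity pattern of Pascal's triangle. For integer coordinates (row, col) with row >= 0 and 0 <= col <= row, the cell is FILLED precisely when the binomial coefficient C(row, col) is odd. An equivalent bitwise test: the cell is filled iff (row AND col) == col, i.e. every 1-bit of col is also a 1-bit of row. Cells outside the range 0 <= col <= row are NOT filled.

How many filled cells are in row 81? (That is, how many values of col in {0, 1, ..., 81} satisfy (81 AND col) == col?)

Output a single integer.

Answer: 8

Derivation:
81 in binary = 1010001
popcount(81) = number of 1-bits in 1010001 = 3
A col c satisfies (81 AND c) == c iff every set bit of c is also set in 81; each of the 3 set bits of 81 can independently be on or off in c.
count = 2^3 = 8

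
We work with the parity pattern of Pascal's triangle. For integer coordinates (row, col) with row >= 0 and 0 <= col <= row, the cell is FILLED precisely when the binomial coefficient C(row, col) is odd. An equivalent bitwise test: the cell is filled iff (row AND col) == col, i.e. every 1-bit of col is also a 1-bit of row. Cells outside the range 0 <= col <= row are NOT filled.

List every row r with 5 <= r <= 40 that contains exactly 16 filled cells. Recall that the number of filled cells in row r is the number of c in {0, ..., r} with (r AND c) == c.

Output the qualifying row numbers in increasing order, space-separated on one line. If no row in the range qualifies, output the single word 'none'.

Answer: 15 23 27 29 30 39

Derivation:
Row r has 2^popcount(r) filled cells, so we need popcount(r) = log2(16) = 4.
Scan r = 5..40 and keep those with exactly 4 one-bits:
r=5=101 popcount=2 -> skip
r=6=110 popcount=2 -> skip
r=7=111 popcount=3 -> skip
r=8=1000 popcount=1 -> skip
r=9=1001 popcount=2 -> skip
r=10=1010 popcount=2 -> skip
r=11=1011 popcount=3 -> skip
r=12=1100 popcount=2 -> skip
r=13=1101 popcount=3 -> skip
r=14=1110 popcount=3 -> skip
r=15=1111 popcount=4 -> KEEP
r=16=10000 popcount=1 -> skip
r=17=10001 popcount=2 -> skip
r=18=10010 popcount=2 -> skip
r=19=10011 popcount=3 -> skip
r=20=10100 popcount=2 -> skip
r=21=10101 popcount=3 -> skip
r=22=10110 popcount=3 -> skip
r=23=10111 popcount=4 -> KEEP
r=24=11000 popcount=2 -> skip
r=25=11001 popcount=3 -> skip
r=26=11010 popcount=3 -> skip
r=27=11011 popcount=4 -> KEEP
r=28=11100 popcount=3 -> skip
r=29=11101 popcount=4 -> KEEP
r=30=11110 popcount=4 -> KEEP
r=31=11111 popcount=5 -> skip
r=32=100000 popcount=1 -> skip
r=33=100001 popcount=2 -> skip
r=34=100010 popcount=2 -> skip
r=35=100011 popcount=3 -> skip
r=36=100100 popcount=2 -> skip
r=37=100101 popcount=3 -> skip
r=38=100110 popcount=3 -> skip
r=39=100111 popcount=4 -> KEEP
r=40=101000 popcount=2 -> skip
Kept rows: 15 23 27 29 30 39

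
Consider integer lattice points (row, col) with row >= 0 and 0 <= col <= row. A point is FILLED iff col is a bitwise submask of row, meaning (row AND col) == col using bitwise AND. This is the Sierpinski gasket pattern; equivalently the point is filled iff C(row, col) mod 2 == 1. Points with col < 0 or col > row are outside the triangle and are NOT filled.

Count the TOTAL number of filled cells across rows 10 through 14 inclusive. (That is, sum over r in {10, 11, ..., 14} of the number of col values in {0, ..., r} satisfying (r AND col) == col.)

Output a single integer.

Answer: 32

Derivation:
r10=1010 pc2: +4 =4
r11=1011 pc3: +8 =12
r12=1100 pc2: +4 =16
r13=1101 pc3: +8 =24
r14=1110 pc3: +8 =32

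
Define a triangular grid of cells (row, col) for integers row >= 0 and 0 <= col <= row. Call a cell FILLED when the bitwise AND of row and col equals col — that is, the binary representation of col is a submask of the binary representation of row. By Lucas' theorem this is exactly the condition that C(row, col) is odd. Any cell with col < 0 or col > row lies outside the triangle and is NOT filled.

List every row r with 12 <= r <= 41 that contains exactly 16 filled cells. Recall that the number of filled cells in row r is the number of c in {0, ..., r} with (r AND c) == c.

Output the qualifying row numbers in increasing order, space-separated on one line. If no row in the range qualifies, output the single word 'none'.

Answer: 15 23 27 29 30 39

Derivation:
Row r has 2^popcount(r) filled cells, so we need popcount(r) = log2(16) = 4.
Scan r = 12..41 and keep those with exactly 4 one-bits:
r=12=1100 popcount=2 -> skip
r=13=1101 popcount=3 -> skip
r=14=1110 popcount=3 -> skip
r=15=1111 popcount=4 -> KEEP
r=16=10000 popcount=1 -> skip
r=17=10001 popcount=2 -> skip
r=18=10010 popcount=2 -> skip
r=19=10011 popcount=3 -> skip
r=20=10100 popcount=2 -> skip
r=21=10101 popcount=3 -> skip
r=22=10110 popcount=3 -> skip
r=23=10111 popcount=4 -> KEEP
r=24=11000 popcount=2 -> skip
r=25=11001 popcount=3 -> skip
r=26=11010 popcount=3 -> skip
r=27=11011 popcount=4 -> KEEP
r=28=11100 popcount=3 -> skip
r=29=11101 popcount=4 -> KEEP
r=30=11110 popcount=4 -> KEEP
r=31=11111 popcount=5 -> skip
r=32=100000 popcount=1 -> skip
r=33=100001 popcount=2 -> skip
r=34=100010 popcount=2 -> skip
r=35=100011 popcount=3 -> skip
r=36=100100 popcount=2 -> skip
r=37=100101 popcount=3 -> skip
r=38=100110 popcount=3 -> skip
r=39=100111 popcount=4 -> KEEP
r=40=101000 popcount=2 -> skip
r=41=101001 popcount=3 -> skip
Kept rows: 15 23 27 29 30 39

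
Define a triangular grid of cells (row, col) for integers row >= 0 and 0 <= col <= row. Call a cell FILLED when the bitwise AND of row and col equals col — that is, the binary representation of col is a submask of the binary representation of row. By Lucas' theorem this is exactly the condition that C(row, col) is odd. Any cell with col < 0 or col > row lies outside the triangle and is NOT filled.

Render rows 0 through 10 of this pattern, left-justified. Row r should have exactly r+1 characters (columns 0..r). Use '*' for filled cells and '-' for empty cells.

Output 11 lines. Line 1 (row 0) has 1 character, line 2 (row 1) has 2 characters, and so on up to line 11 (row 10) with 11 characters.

r0=0: *
r1=1: **
r2=10: *-*
r3=11: ****
r4=100: *---*
r5=101: **--**
r6=110: *-*-*-*
r7=111: ********
r8=1000: *-------*
r9=1001: **------**
r10=1010: *-*-----*-*

Answer: *
**
*-*
****
*---*
**--**
*-*-*-*
********
*-------*
**------**
*-*-----*-*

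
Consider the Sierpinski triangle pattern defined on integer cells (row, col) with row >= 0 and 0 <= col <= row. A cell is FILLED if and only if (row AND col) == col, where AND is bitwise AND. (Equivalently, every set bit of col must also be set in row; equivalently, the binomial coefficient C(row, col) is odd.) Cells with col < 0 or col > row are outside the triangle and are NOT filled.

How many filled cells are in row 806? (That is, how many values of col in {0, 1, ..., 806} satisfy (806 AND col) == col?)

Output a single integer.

Answer: 32

Derivation:
806 in binary = 1100100110
popcount(806) = number of 1-bits in 1100100110 = 5
A col c satisfies (806 AND c) == c iff every set bit of c is also set in 806; each of the 5 set bits of 806 can independently be on or off in c.
count = 2^5 = 32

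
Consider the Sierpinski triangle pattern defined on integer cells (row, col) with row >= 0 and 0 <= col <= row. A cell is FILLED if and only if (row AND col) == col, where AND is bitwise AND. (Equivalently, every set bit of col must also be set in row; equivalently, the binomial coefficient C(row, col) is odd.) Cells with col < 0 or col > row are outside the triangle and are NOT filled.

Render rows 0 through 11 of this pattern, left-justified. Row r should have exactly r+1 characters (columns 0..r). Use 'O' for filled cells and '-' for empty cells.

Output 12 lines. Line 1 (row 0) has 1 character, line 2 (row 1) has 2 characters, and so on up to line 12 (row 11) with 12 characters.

r0=0: O
r1=1: OO
r2=10: O-O
r3=11: OOOO
r4=100: O---O
r5=101: OO--OO
r6=110: O-O-O-O
r7=111: OOOOOOOO
r8=1000: O-------O
r9=1001: OO------OO
r10=1010: O-O-----O-O
r11=1011: OOOO----OOOO

Answer: O
OO
O-O
OOOO
O---O
OO--OO
O-O-O-O
OOOOOOOO
O-------O
OO------OO
O-O-----O-O
OOOO----OOOO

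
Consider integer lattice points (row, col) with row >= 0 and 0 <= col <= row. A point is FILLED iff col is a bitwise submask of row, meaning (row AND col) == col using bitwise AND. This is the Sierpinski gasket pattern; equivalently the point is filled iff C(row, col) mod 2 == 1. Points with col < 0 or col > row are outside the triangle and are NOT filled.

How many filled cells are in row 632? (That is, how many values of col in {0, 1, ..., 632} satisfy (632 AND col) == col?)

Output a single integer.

632 in binary = 1001111000
popcount(632) = number of 1-bits in 1001111000 = 5
A col c satisfies (632 AND c) == c iff every set bit of c is also set in 632; each of the 5 set bits of 632 can independently be on or off in c.
count = 2^5 = 32

Answer: 32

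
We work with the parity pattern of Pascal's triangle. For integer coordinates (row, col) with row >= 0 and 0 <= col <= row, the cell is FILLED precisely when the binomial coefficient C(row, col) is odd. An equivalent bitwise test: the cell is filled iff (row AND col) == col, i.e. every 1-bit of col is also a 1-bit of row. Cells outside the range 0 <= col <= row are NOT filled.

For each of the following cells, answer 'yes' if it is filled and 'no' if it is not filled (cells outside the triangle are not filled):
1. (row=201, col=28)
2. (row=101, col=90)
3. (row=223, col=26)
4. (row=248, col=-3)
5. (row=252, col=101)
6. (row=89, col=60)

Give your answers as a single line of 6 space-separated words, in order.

Answer: no no yes no no no

Derivation:
(201,28): row=0b11001001, col=0b11100, row AND col = 0b1000 = 8; 8 != 28 -> empty
(101,90): row=0b1100101, col=0b1011010, row AND col = 0b1000000 = 64; 64 != 90 -> empty
(223,26): row=0b11011111, col=0b11010, row AND col = 0b11010 = 26; 26 == 26 -> filled
(248,-3): col outside [0, 248] -> not filled
(252,101): row=0b11111100, col=0b1100101, row AND col = 0b1100100 = 100; 100 != 101 -> empty
(89,60): row=0b1011001, col=0b111100, row AND col = 0b11000 = 24; 24 != 60 -> empty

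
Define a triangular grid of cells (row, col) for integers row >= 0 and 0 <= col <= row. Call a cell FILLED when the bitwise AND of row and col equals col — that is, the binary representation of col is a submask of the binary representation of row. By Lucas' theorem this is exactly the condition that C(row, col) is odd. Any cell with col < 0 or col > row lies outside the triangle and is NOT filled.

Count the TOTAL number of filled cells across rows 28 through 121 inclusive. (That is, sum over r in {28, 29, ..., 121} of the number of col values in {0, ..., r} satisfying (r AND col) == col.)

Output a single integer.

r28=11100 pc3: +8 =8
r29=11101 pc4: +16 =24
r30=11110 pc4: +16 =40
r31=11111 pc5: +32 =72
r32=100000 pc1: +2 =74
r33=100001 pc2: +4 =78
r34=100010 pc2: +4 =82
r35=100011 pc3: +8 =90
r36=100100 pc2: +4 =94
r37=100101 pc3: +8 =102
r38=100110 pc3: +8 =110
r39=100111 pc4: +16 =126
r40=101000 pc2: +4 =130
r41=101001 pc3: +8 =138
r42=101010 pc3: +8 =146
r43=101011 pc4: +16 =162
r44=101100 pc3: +8 =170
r45=101101 pc4: +16 =186
r46=101110 pc4: +16 =202
r47=101111 pc5: +32 =234
r48=110000 pc2: +4 =238
r49=110001 pc3: +8 =246
r50=110010 pc3: +8 =254
r51=110011 pc4: +16 =270
r52=110100 pc3: +8 =278
r53=110101 pc4: +16 =294
r54=110110 pc4: +16 =310
r55=110111 pc5: +32 =342
r56=111000 pc3: +8 =350
r57=111001 pc4: +16 =366
r58=111010 pc4: +16 =382
r59=111011 pc5: +32 =414
r60=111100 pc4: +16 =430
r61=111101 pc5: +32 =462
r62=111110 pc5: +32 =494
r63=111111 pc6: +64 =558
r64=1000000 pc1: +2 =560
r65=1000001 pc2: +4 =564
r66=1000010 pc2: +4 =568
r67=1000011 pc3: +8 =576
r68=1000100 pc2: +4 =580
r69=1000101 pc3: +8 =588
r70=1000110 pc3: +8 =596
r71=1000111 pc4: +16 =612
r72=1001000 pc2: +4 =616
r73=1001001 pc3: +8 =624
r74=1001010 pc3: +8 =632
r75=1001011 pc4: +16 =648
r76=1001100 pc3: +8 =656
r77=1001101 pc4: +16 =672
r78=1001110 pc4: +16 =688
r79=1001111 pc5: +32 =720
r80=1010000 pc2: +4 =724
r81=1010001 pc3: +8 =732
r82=1010010 pc3: +8 =740
r83=1010011 pc4: +16 =756
r84=1010100 pc3: +8 =764
r85=1010101 pc4: +16 =780
r86=1010110 pc4: +16 =796
r87=1010111 pc5: +32 =828
r88=1011000 pc3: +8 =836
r89=1011001 pc4: +16 =852
r90=1011010 pc4: +16 =868
r91=1011011 pc5: +32 =900
r92=1011100 pc4: +16 =916
r93=1011101 pc5: +32 =948
r94=1011110 pc5: +32 =980
r95=1011111 pc6: +64 =1044
r96=1100000 pc2: +4 =1048
r97=1100001 pc3: +8 =1056
r98=1100010 pc3: +8 =1064
r99=1100011 pc4: +16 =1080
r100=1100100 pc3: +8 =1088
r101=1100101 pc4: +16 =1104
r102=1100110 pc4: +16 =1120
r103=1100111 pc5: +32 =1152
r104=1101000 pc3: +8 =1160
r105=1101001 pc4: +16 =1176
r106=1101010 pc4: +16 =1192
r107=1101011 pc5: +32 =1224
r108=1101100 pc4: +16 =1240
r109=1101101 pc5: +32 =1272
r110=1101110 pc5: +32 =1304
r111=1101111 pc6: +64 =1368
r112=1110000 pc3: +8 =1376
r113=1110001 pc4: +16 =1392
r114=1110010 pc4: +16 =1408
r115=1110011 pc5: +32 =1440
r116=1110100 pc4: +16 =1456
r117=1110101 pc5: +32 =1488
r118=1110110 pc5: +32 =1520
r119=1110111 pc6: +64 =1584
r120=1111000 pc4: +16 =1600
r121=1111001 pc5: +32 =1632

Answer: 1632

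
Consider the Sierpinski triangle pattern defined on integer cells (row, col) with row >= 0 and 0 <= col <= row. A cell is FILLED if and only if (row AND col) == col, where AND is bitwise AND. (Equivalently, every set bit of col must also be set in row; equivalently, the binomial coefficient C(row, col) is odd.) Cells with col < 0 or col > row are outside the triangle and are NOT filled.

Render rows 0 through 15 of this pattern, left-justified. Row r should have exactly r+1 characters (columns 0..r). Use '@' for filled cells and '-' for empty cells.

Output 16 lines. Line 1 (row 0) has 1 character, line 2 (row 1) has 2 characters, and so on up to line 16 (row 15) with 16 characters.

r0=0: @
r1=1: @@
r2=10: @-@
r3=11: @@@@
r4=100: @---@
r5=101: @@--@@
r6=110: @-@-@-@
r7=111: @@@@@@@@
r8=1000: @-------@
r9=1001: @@------@@
r10=1010: @-@-----@-@
r11=1011: @@@@----@@@@
r12=1100: @---@---@---@
r13=1101: @@--@@--@@--@@
r14=1110: @-@-@-@-@-@-@-@
r15=1111: @@@@@@@@@@@@@@@@

Answer: @
@@
@-@
@@@@
@---@
@@--@@
@-@-@-@
@@@@@@@@
@-------@
@@------@@
@-@-----@-@
@@@@----@@@@
@---@---@---@
@@--@@--@@--@@
@-@-@-@-@-@-@-@
@@@@@@@@@@@@@@@@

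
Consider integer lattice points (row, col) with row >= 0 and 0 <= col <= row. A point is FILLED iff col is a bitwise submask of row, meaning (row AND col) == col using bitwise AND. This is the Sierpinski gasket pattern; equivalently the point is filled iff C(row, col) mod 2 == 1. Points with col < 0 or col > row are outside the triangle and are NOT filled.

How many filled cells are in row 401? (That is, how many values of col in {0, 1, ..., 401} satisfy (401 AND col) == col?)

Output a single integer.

Answer: 16

Derivation:
401 in binary = 110010001
popcount(401) = number of 1-bits in 110010001 = 4
A col c satisfies (401 AND c) == c iff every set bit of c is also set in 401; each of the 4 set bits of 401 can independently be on or off in c.
count = 2^4 = 16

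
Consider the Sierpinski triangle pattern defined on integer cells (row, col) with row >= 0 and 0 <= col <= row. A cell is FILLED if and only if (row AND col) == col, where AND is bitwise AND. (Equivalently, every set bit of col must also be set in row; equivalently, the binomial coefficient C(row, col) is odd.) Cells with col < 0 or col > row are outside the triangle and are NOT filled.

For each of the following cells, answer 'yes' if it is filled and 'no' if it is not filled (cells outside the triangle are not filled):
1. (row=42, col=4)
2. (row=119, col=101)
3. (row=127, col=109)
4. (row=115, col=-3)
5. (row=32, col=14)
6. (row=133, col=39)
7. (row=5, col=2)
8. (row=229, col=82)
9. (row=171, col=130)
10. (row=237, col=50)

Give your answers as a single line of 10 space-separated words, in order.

(42,4): row=0b101010, col=0b100, row AND col = 0b0 = 0; 0 != 4 -> empty
(119,101): row=0b1110111, col=0b1100101, row AND col = 0b1100101 = 101; 101 == 101 -> filled
(127,109): row=0b1111111, col=0b1101101, row AND col = 0b1101101 = 109; 109 == 109 -> filled
(115,-3): col outside [0, 115] -> not filled
(32,14): row=0b100000, col=0b1110, row AND col = 0b0 = 0; 0 != 14 -> empty
(133,39): row=0b10000101, col=0b100111, row AND col = 0b101 = 5; 5 != 39 -> empty
(5,2): row=0b101, col=0b10, row AND col = 0b0 = 0; 0 != 2 -> empty
(229,82): row=0b11100101, col=0b1010010, row AND col = 0b1000000 = 64; 64 != 82 -> empty
(171,130): row=0b10101011, col=0b10000010, row AND col = 0b10000010 = 130; 130 == 130 -> filled
(237,50): row=0b11101101, col=0b110010, row AND col = 0b100000 = 32; 32 != 50 -> empty

Answer: no yes yes no no no no no yes no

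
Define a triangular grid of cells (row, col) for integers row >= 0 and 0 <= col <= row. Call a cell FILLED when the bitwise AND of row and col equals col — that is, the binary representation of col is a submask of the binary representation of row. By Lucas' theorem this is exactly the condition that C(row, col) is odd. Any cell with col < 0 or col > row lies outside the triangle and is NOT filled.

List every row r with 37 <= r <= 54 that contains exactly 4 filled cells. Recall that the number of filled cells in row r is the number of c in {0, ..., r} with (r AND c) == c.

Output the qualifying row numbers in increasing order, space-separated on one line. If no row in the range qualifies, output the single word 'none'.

Answer: 40 48

Derivation:
Row r has 2^popcount(r) filled cells, so we need popcount(r) = log2(4) = 2.
Scan r = 37..54 and keep those with exactly 2 one-bits:
r=37=100101 popcount=3 -> skip
r=38=100110 popcount=3 -> skip
r=39=100111 popcount=4 -> skip
r=40=101000 popcount=2 -> KEEP
r=41=101001 popcount=3 -> skip
r=42=101010 popcount=3 -> skip
r=43=101011 popcount=4 -> skip
r=44=101100 popcount=3 -> skip
r=45=101101 popcount=4 -> skip
r=46=101110 popcount=4 -> skip
r=47=101111 popcount=5 -> skip
r=48=110000 popcount=2 -> KEEP
r=49=110001 popcount=3 -> skip
r=50=110010 popcount=3 -> skip
r=51=110011 popcount=4 -> skip
r=52=110100 popcount=3 -> skip
r=53=110101 popcount=4 -> skip
r=54=110110 popcount=4 -> skip
Kept rows: 40 48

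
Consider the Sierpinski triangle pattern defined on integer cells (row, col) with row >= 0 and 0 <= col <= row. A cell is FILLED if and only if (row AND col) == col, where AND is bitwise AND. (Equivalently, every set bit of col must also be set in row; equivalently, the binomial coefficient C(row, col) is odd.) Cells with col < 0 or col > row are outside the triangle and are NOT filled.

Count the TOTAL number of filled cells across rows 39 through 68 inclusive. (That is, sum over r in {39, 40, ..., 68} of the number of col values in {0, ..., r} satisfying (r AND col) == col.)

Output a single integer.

Answer: 470

Derivation:
r39=100111 pc4: +16 =16
r40=101000 pc2: +4 =20
r41=101001 pc3: +8 =28
r42=101010 pc3: +8 =36
r43=101011 pc4: +16 =52
r44=101100 pc3: +8 =60
r45=101101 pc4: +16 =76
r46=101110 pc4: +16 =92
r47=101111 pc5: +32 =124
r48=110000 pc2: +4 =128
r49=110001 pc3: +8 =136
r50=110010 pc3: +8 =144
r51=110011 pc4: +16 =160
r52=110100 pc3: +8 =168
r53=110101 pc4: +16 =184
r54=110110 pc4: +16 =200
r55=110111 pc5: +32 =232
r56=111000 pc3: +8 =240
r57=111001 pc4: +16 =256
r58=111010 pc4: +16 =272
r59=111011 pc5: +32 =304
r60=111100 pc4: +16 =320
r61=111101 pc5: +32 =352
r62=111110 pc5: +32 =384
r63=111111 pc6: +64 =448
r64=1000000 pc1: +2 =450
r65=1000001 pc2: +4 =454
r66=1000010 pc2: +4 =458
r67=1000011 pc3: +8 =466
r68=1000100 pc2: +4 =470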